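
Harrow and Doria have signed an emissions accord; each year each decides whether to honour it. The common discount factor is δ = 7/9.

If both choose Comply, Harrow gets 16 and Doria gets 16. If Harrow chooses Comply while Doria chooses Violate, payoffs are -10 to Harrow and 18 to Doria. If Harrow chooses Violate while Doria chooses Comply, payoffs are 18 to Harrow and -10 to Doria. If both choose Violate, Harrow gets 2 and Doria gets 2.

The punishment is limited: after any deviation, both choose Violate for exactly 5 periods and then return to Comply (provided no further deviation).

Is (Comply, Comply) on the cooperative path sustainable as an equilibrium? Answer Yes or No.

A one-shot deviation gives 18 now, then 2 for 5 periods, then back to 16.
Gain from deviating: (18−16) today; loss: (16−2) in each of the next 5 periods.
No-deviation condition: (16−2)(δ+…+δ^5) ≥ 18−16, i.e. δ+…+δ^5 ≥ 1/7.
At δ = 7/9: δ+…+δ^5 = 2.5038 ≥ 0.1429.
So cooperation is sustainable.

Yes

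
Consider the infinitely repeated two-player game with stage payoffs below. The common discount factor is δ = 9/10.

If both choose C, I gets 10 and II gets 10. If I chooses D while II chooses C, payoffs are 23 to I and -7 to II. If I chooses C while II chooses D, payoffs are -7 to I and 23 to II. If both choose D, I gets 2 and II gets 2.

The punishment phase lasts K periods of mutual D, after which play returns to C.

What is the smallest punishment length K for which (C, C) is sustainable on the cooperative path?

2

No profitable deviation requires (10−2)(δ+…+δ^K) ≥ 23−10, i.e. δ+…+δ^K ≥ 13/8 ≈ 1.6250.
With δ = 9/10, the partial sums are K=1: 0.9000, K=2: 1.7100.
K = 2 is the first length at which the sum reaches 1.6250.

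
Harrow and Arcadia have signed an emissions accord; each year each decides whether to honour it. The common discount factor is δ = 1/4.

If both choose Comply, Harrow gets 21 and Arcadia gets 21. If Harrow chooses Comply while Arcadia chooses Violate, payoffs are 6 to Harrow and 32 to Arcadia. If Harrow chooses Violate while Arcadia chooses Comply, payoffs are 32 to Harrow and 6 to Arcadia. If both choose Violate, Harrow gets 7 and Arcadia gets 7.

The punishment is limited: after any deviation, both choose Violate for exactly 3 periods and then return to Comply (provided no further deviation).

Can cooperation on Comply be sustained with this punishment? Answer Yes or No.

A one-shot deviation gives 32 now, then 7 for 3 periods, then back to 21.
Gain from deviating: (32−21) today; loss: (21−7) in each of the next 3 periods.
No-deviation condition: (21−7)(δ+…+δ^3) ≥ 32−21, i.e. δ+…+δ^3 ≥ 11/14.
At δ = 1/4: δ+…+δ^3 = 0.3281 < 0.7857.
So cooperation is not sustainable.

No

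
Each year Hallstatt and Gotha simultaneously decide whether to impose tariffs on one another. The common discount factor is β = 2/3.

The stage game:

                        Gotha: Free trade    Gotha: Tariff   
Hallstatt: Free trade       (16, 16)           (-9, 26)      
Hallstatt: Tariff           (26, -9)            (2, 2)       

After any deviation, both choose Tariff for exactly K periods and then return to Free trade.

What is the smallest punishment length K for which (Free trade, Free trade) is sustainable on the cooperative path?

No profitable deviation requires (16−2)(β+…+β^K) ≥ 26−16, i.e. β+…+β^K ≥ 5/7 ≈ 0.7143.
With β = 2/3, the partial sums are K=1: 0.6667, K=2: 1.1111.
K = 2 is the first length at which the sum reaches 0.7143.

2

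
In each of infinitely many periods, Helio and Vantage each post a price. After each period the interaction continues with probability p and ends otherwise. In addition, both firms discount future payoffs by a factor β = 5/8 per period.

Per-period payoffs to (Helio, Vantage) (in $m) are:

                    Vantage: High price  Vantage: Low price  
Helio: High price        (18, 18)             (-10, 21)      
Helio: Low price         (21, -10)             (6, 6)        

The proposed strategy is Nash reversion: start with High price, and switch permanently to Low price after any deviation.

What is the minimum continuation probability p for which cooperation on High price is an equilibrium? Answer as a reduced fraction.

With continuation probability p and discount β, the effective per-period discount factor is βp.
Grim-trigger IC: βp ≥ (21−18)/(21−6) = 1/5.
So p ≥ (1/5)/(5/8) = 8/25.

8/25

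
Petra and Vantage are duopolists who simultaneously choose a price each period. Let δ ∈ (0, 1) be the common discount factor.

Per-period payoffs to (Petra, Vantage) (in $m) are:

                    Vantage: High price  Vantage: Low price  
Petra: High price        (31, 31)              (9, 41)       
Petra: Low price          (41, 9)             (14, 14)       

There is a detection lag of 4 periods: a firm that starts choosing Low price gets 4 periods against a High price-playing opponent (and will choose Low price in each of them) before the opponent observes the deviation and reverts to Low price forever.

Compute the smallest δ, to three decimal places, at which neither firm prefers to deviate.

A deviator earns 41 for 4 periods, then 14 forever; cooperating earns 31 forever. Multiplying the IC by (1−δ):
31 ≥ 41(1−δ^4) + 14δ^4, so 27·δ^4 ≥ 10 and δ^4 ≥ 10/27.
δ ≥ (10/27)^(1/4) ≈ 0.780.

0.780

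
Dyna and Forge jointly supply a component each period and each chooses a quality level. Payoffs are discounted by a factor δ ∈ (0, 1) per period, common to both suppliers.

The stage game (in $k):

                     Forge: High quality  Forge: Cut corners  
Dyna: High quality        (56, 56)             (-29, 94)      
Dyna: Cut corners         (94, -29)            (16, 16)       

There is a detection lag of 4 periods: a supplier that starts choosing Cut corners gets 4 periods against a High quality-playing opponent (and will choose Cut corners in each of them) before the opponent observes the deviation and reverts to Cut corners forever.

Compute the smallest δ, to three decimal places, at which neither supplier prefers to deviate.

0.835

A deviator earns 94 for 4 periods, then 16 forever; cooperating earns 56 forever. Multiplying the IC by (1−δ):
56 ≥ 94(1−δ^4) + 16δ^4, so 78·δ^4 ≥ 38 and δ^4 ≥ 19/39.
δ ≥ (19/39)^(1/4) ≈ 0.835.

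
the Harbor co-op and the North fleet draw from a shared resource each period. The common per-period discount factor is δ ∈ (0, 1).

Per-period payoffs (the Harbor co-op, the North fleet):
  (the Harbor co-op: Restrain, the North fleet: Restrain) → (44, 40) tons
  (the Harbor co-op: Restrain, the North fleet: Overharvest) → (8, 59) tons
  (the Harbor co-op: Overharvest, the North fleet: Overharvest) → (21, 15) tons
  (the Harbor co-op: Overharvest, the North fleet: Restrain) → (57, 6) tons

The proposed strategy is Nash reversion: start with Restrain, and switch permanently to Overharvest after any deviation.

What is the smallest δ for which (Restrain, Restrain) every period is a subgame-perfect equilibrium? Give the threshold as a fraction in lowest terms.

19/44

the Harbor co-op's threshold: (57−44)/(57−21) = 13/36.
the North fleet's threshold: (59−40)/(59−15) = 19/44.
13/36 < 19/44, so the North fleet binds and δ* = 19/44.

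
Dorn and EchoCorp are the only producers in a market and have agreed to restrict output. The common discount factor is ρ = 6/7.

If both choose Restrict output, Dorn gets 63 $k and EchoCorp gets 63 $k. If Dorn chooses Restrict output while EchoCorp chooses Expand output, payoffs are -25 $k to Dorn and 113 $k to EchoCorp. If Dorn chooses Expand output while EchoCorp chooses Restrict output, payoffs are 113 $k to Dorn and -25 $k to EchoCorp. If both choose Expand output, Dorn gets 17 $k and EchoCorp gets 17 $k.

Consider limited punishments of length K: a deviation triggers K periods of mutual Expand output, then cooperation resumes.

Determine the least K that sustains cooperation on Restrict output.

2

Need Σ_{k=1}^{K} ρ^k ≥ (113−63)/(63−17) = 1.0870 at ρ = 6/7.
At K = 1 the sum is 0.8571 < 1.0870; at K = 2 it is 1.5918 ≥ 1.0870.
So the minimum punishment length is K = 2.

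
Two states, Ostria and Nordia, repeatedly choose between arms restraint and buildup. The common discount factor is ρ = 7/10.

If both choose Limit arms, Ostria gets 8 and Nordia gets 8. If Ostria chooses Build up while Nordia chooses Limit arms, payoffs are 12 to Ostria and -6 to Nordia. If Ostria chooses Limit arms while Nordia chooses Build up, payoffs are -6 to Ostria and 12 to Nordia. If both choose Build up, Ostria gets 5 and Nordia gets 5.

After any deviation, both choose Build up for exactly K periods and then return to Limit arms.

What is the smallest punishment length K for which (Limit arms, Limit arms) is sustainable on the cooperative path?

Need Σ_{k=1}^{K} ρ^k ≥ (12−8)/(8−5) = 1.3333 at ρ = 7/10.
At K = 2 the sum is 1.1900 < 1.3333; at K = 3 it is 1.5330 ≥ 1.3333.
So the minimum punishment length is K = 3.

3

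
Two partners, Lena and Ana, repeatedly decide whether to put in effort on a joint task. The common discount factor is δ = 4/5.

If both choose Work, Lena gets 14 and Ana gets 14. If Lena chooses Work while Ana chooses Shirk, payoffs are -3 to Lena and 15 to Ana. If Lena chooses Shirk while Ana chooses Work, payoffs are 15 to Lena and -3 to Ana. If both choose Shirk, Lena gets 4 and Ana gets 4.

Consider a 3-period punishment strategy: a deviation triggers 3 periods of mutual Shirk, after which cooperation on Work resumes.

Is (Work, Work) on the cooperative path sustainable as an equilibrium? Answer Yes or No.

Yes

IC: δ+…+δ^3 ≥ (15−14)/(14−4) = 1/10.
At δ = 4/5: partial sum = 1.9520 ≥ 0.1000. Cooperation sustainable.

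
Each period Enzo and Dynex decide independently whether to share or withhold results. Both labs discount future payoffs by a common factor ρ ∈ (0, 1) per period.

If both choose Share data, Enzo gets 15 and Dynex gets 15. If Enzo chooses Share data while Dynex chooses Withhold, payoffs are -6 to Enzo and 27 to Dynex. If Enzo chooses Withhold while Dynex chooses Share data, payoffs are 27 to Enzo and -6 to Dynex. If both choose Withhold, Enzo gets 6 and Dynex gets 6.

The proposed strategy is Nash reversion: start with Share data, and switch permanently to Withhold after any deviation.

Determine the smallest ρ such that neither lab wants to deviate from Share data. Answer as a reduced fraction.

Under grim trigger the critical discount factor is (T−C)/(T−P) with T = 27, C = 15, P = 6.
ρ* = (27−15)/(27−6) = 12/21 = 4/7.

4/7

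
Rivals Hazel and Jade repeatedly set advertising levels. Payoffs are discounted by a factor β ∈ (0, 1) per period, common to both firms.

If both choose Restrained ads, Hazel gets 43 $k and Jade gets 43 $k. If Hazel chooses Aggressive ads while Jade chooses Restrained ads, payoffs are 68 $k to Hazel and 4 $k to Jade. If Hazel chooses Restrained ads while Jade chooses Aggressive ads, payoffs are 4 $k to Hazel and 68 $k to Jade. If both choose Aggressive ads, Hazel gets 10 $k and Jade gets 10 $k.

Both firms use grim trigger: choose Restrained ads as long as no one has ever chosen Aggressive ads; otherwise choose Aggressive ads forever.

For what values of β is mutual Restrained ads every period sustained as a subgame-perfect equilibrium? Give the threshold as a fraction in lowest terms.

25/58

Under grim trigger the critical discount factor is (T−C)/(T−P) with T = 68, C = 43, P = 10.
β* = (68−43)/(68−10) = 25/58.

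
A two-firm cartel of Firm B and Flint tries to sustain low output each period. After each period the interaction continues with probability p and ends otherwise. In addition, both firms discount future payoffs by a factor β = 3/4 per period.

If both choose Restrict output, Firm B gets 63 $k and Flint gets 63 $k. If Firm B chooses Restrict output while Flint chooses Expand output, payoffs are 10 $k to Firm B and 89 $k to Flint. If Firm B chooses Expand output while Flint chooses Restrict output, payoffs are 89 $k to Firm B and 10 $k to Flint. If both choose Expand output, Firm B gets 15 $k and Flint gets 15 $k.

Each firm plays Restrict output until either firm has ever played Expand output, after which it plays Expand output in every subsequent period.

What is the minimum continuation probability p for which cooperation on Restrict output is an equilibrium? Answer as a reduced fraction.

Expected continuation weight on next period's payoff is β·p = 3/4·p, which plays the role of the discount factor.
Cooperation requires 3/4·p ≥ (89−63)/(89−15) = 13/37, hence p ≥ 52/111.

52/111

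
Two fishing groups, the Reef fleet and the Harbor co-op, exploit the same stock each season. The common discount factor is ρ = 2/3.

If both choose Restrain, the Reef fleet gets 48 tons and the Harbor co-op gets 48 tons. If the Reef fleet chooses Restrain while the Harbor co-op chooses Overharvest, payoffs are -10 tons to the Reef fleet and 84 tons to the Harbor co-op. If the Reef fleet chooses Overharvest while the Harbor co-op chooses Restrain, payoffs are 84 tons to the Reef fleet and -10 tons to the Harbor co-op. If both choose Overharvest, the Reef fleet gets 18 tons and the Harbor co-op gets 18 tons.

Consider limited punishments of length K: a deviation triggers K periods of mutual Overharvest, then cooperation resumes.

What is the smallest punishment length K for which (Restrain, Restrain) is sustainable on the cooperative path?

IC: ρ(1−ρ^K)/(1−ρ) ≥ (84−48)/(48−18) = 6/5.
With ρ = 2/3: need 1 − ρ^K ≥ 6/5·(1−2/3)/(2/3), i.e. ρ^K ≤ 0.4000.
Since (2/3)^2 = 0.4444 and (2/3)^3 = 0.2963, the smallest such K is 3.

3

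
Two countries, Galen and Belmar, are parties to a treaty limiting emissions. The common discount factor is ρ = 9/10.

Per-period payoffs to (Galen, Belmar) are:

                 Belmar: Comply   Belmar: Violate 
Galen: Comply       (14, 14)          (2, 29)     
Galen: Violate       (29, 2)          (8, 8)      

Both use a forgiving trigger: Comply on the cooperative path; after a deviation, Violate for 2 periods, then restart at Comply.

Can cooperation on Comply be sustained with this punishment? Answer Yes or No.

IC: ρ+…+ρ^2 ≥ (29−14)/(14−8) = 5/2.
At ρ = 9/10: partial sum = 1.7100 < 2.5000. Cooperation not sustainable.

No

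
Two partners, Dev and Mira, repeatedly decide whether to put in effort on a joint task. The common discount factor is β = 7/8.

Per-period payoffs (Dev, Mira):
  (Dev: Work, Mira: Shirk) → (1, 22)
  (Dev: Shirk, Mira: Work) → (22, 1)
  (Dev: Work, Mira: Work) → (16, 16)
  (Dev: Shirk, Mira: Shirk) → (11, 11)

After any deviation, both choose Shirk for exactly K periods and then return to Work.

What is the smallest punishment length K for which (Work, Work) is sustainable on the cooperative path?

2

Need Σ_{k=1}^{K} β^k ≥ (22−16)/(16−11) = 1.2000 at β = 7/8.
At K = 1 the sum is 0.8750 < 1.2000; at K = 2 it is 1.6406 ≥ 1.2000.
So the minimum punishment length is K = 2.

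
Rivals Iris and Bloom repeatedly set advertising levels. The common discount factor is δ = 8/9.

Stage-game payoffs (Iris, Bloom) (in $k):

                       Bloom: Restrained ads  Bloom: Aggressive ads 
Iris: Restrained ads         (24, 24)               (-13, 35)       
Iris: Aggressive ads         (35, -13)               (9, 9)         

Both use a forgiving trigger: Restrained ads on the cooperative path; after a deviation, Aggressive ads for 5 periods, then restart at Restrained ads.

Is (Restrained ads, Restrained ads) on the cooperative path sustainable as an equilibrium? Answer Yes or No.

Yes

Comparing payoff streams over the 6 periods until play realigns: cooperate → 24(1+δ+…+δ^5); deviate → 35 + 9(δ+…+δ^5).
Cooperation is sustained iff (24−9)(δ+…+δ^5) ≥ 35−24.
δ+…+δ^5 = 8/9·(1−(8/9)^5)/(1−8/9) = 3.5606, and (35−24)/(24−9) = 0.7333.
3.5606 ≥ 0.7333, so cooperation is sustainable.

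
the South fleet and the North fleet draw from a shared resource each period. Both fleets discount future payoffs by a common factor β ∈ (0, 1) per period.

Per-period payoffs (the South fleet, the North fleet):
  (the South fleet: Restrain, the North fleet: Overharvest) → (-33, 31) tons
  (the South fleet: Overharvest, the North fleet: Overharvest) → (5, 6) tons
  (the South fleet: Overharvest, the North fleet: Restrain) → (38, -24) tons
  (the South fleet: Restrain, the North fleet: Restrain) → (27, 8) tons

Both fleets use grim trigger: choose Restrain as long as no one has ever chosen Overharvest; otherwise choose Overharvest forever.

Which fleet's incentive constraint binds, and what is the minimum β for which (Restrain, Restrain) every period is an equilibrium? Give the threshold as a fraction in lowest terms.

the South fleet's threshold: (38−27)/(38−5) = 1/3.
the North fleet's threshold: (31−8)/(31−6) = 23/25.
1/3 < 23/25, so the North fleet binds and β* = 23/25.

the North fleet; β ≥ 23/25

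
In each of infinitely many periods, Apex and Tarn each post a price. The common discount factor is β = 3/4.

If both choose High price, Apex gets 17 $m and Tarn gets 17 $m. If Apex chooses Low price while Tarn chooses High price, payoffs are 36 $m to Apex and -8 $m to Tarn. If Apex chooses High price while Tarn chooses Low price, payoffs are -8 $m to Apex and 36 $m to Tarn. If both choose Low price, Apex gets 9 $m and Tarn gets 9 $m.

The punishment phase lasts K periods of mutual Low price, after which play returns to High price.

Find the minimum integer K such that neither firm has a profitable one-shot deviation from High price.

IC: β(1−β^K)/(1−β) ≥ (36−17)/(17−9) = 19/8.
With β = 3/4: need 1 − β^K ≥ 19/8·(1−3/4)/(3/4), i.e. β^K ≤ 0.2083.
Since (3/4)^5 = 0.2373 and (3/4)^6 = 0.1780, the smallest such K is 6.

6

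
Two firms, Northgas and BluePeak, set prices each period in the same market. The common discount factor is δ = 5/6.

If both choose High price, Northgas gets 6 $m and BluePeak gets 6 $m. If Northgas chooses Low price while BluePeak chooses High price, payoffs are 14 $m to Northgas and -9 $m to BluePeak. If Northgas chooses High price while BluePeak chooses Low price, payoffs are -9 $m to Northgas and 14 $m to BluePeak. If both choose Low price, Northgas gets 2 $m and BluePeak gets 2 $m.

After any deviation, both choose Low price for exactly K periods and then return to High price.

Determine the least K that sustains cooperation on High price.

IC: δ(1−δ^K)/(1−δ) ≥ (14−6)/(6−2) = 2.
With δ = 5/6: need 1 − δ^K ≥ 2·(1−5/6)/(5/6), i.e. δ^K ≤ 0.6000.
Since (5/6)^2 = 0.6944 and (5/6)^3 = 0.5787, the smallest such K is 3.

3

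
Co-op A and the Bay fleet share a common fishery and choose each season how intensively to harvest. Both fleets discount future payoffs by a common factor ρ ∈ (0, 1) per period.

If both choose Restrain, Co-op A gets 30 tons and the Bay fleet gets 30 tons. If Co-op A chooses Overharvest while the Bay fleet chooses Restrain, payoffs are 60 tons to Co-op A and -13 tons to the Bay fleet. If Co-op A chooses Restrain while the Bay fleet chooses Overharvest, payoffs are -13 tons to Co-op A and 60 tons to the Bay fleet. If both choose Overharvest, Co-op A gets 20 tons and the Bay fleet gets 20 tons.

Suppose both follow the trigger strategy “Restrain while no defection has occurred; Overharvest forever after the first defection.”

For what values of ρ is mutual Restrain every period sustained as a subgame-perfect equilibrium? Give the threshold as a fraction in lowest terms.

3/4

Under grim trigger the critical discount factor is (T−C)/(T−P) with T = 60, C = 30, P = 20.
ρ* = (60−30)/(60−20) = 30/40 = 3/4.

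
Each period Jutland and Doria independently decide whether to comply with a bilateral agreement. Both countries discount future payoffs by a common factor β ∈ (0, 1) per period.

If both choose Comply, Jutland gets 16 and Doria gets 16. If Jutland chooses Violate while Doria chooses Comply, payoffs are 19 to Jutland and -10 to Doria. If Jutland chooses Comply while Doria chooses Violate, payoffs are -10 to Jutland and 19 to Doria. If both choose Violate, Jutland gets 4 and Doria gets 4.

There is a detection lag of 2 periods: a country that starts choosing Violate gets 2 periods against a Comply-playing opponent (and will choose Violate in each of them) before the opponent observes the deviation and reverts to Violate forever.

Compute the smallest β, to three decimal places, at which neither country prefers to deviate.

The best deviation is to choose Violate for all 2 undetected periods, earning 19 each, then 4 forever once detected.
Deviation value: 19(1−β^2)/(1−β) + 4β^2/(1−β); cooperation value: 16/(1−β).
IC: 16 ≥ 19(1−β^2) + 4β^2 = 19 − 15β^2.
So β^2 ≥ 3/15 = 1/5, giving β ≥ (1/5)^(1/2) ≈ 0.447.

0.447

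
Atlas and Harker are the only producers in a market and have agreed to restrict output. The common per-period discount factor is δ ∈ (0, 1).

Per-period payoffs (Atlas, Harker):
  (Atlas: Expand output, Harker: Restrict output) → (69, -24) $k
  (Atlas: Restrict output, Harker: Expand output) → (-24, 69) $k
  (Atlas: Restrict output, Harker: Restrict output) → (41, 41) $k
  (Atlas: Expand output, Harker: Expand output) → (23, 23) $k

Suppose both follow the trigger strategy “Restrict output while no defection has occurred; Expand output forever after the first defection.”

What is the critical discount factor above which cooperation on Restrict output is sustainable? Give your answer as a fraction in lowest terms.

Under grim trigger the critical discount factor is (T−C)/(T−P) with T = 69, C = 41, P = 23.
δ* = (69−41)/(69−23) = 28/46 = 14/23.

14/23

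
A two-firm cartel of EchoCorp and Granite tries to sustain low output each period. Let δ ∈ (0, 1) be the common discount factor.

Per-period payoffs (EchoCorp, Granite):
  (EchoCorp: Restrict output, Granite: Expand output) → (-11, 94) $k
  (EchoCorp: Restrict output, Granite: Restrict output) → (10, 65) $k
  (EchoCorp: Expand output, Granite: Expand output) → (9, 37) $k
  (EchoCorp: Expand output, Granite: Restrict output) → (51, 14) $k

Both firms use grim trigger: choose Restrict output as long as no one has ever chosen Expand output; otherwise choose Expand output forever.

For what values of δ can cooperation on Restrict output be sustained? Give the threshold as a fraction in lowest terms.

41/42

For EchoCorp: deviation gain 51−10 = 41, per-period punishment loss 10−9 = 1. IC gives δ ≥ 41/42.
For Granite: gain 29, loss 28 per period, so δ ≥ 29/57.
The tighter constraint is EchoCorp's, so cooperation needs δ ≥ 41/42.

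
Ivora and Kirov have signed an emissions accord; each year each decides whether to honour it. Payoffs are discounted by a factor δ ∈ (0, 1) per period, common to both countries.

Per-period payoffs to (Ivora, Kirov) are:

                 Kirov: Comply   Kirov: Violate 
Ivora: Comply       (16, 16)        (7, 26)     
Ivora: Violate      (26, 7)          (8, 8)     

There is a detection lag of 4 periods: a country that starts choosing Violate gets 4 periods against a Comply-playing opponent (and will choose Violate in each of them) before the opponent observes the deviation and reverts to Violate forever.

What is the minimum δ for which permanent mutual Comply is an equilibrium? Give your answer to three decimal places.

Deviating for the 4 undetected periods gains 26−16 = 10 per period over cooperation, then loses 16−8 = 8 per period forever once punishment starts.
Gain: 10(1 + δ + … + δ^3); loss: 8·δ^4/(1−δ).
No profitable deviation ⇔ 10(1−δ^4) ≤ 8·δ^4, i.e. δ^4 ≥ 10/(10+8) = 5/9.
Hence δ ≥ (5/9)^(1/4) ≈ 0.863.

0.863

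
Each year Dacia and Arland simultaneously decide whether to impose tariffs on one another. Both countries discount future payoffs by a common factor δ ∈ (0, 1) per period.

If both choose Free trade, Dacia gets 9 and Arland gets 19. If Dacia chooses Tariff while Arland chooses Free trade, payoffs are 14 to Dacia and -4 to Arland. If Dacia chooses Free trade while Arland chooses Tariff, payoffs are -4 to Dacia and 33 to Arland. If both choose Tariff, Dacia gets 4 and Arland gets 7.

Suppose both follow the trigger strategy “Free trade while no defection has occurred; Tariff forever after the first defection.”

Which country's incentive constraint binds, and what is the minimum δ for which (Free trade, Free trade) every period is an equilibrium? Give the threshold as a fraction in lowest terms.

Arland; δ ≥ 7/13

Dacia: cooperation gives 9 each period; deviation gives 14 once then 4 forever.
  9/(1−δ) ≥ 14 + 4δ/(1−δ) ⇒ δ ≥ 5/10 = 1/2.
Arland: cooperation gives 19 each period; deviation gives 33 once then 7 forever.
  δ ≥ 14/26 = 7/13.
Both must hold, so the binding constraint is Arland's: δ ≥ 7/13.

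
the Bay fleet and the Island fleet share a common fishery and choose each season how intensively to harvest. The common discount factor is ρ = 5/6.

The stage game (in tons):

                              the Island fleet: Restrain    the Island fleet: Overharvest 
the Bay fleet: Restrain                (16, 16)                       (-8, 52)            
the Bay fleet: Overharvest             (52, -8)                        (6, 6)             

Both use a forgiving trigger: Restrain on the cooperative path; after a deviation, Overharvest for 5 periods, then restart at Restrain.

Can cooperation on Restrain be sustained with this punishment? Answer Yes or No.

No

Comparing payoff streams over the 6 periods until play realigns: cooperate → 16(1+ρ+…+ρ^5); deviate → 52 + 6(ρ+…+ρ^5).
Cooperation is sustained iff (16−6)(ρ+…+ρ^5) ≥ 52−16.
ρ+…+ρ^5 = 5/6·(1−(5/6)^5)/(1−5/6) = 2.9906, and (52−16)/(16−6) = 3.6000.
2.9906 < 3.6000, so cooperation is not sustainable.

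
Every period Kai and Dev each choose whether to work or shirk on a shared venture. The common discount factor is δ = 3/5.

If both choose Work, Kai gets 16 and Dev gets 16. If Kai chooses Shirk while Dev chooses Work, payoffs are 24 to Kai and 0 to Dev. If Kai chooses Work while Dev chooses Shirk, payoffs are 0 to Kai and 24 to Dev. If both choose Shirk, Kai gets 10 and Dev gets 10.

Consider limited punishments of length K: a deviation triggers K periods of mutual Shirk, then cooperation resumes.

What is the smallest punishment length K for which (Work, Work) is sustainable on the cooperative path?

5

No profitable deviation requires (16−10)(δ+…+δ^K) ≥ 24−16, i.e. δ+…+δ^K ≥ 4/3 ≈ 1.3333.
With δ = 3/5, the partial sums are K=1: 0.6000, K=2: 0.9600, K=3: 1.1760, K=4: 1.3056, K=5: 1.3834.
K = 5 is the first length at which the sum reaches 1.3333.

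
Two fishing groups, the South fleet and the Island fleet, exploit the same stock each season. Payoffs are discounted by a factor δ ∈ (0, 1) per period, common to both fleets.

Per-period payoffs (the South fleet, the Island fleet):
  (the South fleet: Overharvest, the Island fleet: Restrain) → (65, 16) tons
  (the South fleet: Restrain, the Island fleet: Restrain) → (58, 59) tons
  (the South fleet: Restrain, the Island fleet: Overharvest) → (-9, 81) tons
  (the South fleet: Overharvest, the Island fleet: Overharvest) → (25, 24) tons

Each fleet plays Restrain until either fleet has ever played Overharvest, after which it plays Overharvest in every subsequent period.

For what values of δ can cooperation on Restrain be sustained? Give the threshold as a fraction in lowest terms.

For the South fleet: deviation gain 65−58 = 7, per-period punishment loss 58−25 = 33. IC gives δ ≥ 7/40.
For the Island fleet: gain 22, loss 35 per period, so δ ≥ 22/57.
The tighter constraint is the Island fleet's, so cooperation needs δ ≥ 22/57.

22/57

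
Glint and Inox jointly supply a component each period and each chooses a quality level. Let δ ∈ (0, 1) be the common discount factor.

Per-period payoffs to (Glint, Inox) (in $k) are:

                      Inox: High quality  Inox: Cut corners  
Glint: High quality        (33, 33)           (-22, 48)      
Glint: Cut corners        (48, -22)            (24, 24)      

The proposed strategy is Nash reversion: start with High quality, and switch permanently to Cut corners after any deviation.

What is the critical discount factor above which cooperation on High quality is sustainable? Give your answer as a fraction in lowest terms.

33/(1−δ) ≥ 48 + 24δ/(1−δ)
33 ≥ 48 − 24δ
δ ≥ 15/24 = 5/8.

5/8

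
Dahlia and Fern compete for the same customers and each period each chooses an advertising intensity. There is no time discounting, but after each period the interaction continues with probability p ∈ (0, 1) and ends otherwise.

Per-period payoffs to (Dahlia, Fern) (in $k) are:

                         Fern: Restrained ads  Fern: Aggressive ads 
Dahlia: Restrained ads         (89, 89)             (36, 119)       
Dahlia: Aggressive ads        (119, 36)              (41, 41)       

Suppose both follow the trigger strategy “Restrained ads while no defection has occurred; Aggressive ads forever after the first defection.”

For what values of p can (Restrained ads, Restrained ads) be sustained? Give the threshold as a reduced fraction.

5/13

Expected cooperation value is 89 + p·89 + p²·89 + … = 89/(1−p); deviation gives 119 + p·41/(1−p).
89 ≥ 119(1−p) + 41p ⇒ 78p ≥ 30 ⇒ p ≥ 30/78 = 5/13.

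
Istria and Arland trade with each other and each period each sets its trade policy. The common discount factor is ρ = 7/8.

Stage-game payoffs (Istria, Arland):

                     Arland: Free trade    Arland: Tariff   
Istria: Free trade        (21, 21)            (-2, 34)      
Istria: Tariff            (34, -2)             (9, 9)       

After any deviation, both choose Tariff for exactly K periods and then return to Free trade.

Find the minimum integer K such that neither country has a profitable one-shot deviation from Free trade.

2

IC: ρ(1−ρ^K)/(1−ρ) ≥ (34−21)/(21−9) = 13/12.
With ρ = 7/8: need 1 − ρ^K ≥ 13/12·(1−7/8)/(7/8), i.e. ρ^K ≤ 0.8452.
Since (7/8)^1 = 0.8750 and (7/8)^2 = 0.7656, the smallest such K is 2.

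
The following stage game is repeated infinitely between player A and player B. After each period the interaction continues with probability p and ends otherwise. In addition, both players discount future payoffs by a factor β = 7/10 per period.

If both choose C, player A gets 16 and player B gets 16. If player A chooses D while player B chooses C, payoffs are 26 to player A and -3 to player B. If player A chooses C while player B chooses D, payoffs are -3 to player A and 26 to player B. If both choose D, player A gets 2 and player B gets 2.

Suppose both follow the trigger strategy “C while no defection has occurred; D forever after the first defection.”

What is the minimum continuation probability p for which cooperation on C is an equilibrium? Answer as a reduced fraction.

Expected continuation weight on next period's payoff is β·p = 7/10·p, which plays the role of the discount factor.
Cooperation requires 7/10·p ≥ (26−16)/(26−2) = 5/12, hence p ≥ 25/42.

25/42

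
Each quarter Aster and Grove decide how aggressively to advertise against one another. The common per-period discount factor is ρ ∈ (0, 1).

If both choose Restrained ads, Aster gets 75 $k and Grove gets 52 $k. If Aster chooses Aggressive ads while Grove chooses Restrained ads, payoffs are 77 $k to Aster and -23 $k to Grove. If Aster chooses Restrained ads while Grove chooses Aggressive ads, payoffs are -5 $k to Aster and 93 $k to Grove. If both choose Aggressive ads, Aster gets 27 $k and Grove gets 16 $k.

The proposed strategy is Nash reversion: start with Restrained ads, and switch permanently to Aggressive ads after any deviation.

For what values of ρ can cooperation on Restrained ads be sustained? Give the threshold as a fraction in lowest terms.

41/77

Aster: cooperation gives 75 each period; deviation gives 77 once then 27 forever.
  75/(1−ρ) ≥ 77 + 27ρ/(1−ρ) ⇒ ρ ≥ 2/50 = 1/25.
Grove: cooperation gives 52 each period; deviation gives 93 once then 16 forever.
  ρ ≥ 41/77.
Both must hold, so the binding constraint is Grove's: ρ ≥ 41/77.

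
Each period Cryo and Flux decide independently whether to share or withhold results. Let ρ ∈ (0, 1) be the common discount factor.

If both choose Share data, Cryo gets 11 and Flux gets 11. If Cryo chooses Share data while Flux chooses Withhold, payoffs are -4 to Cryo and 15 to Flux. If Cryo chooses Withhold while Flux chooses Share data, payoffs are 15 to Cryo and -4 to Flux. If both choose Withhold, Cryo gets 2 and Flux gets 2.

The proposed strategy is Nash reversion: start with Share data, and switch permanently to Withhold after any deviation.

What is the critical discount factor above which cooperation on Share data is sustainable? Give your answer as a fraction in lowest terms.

4/13

Cooperation forever yields 11 each period: 11/(1−ρ).
Deviating yields 15 once, then 2 forever: 15 + 2ρ/(1−ρ).
No profitable deviation requires 11/(1−ρ) ≥ 15 + 2ρ/(1−ρ).
Multiplying by (1−ρ): 11 ≥ 15(1−ρ) + 2ρ = 15 − 13ρ.
So 13ρ ≥ 4, i.e. ρ ≥ 4/13.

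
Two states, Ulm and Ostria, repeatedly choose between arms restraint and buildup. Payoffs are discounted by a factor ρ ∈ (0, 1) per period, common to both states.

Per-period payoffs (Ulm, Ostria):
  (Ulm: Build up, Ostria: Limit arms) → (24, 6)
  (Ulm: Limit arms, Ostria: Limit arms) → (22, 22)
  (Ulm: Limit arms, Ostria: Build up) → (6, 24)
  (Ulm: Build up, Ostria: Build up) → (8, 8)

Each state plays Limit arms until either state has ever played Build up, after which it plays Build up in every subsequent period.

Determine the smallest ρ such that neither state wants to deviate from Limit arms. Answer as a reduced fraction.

One-period gain from deviating is 24 − 22 = 2. The loss is 22 − 8 = 14 in every subsequent period, with present value 14·ρ/(1−ρ).
Deviation is unprofitable when 14·ρ/(1−ρ) ≥ 2, i.e. ρ/(1−ρ) ≥ 1/7.
Equivalently ρ ≥ 2/(2+14) = 1/8.

1/8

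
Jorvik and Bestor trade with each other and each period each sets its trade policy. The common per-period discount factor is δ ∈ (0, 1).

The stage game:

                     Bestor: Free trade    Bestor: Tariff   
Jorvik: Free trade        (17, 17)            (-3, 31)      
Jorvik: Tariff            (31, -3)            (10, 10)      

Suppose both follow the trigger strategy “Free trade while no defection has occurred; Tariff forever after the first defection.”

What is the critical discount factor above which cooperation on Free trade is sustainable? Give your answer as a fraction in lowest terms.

2/3

Under grim trigger the critical discount factor is (T−C)/(T−P) with T = 31, C = 17, P = 10.
δ* = (31−17)/(31−10) = 14/21 = 2/3.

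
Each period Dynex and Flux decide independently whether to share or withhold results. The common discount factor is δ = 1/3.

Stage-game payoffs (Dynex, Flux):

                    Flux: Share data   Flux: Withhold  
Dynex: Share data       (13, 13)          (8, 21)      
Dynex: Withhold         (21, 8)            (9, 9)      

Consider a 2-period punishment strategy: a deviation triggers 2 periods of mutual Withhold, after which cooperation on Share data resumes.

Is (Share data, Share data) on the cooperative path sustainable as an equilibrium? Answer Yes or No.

No

A one-shot deviation gives 21 now, then 9 for 2 periods, then back to 13.
Gain from deviating: (21−13) today; loss: (13−9) in each of the next 2 periods.
No-deviation condition: (13−9)(δ+…+δ^2) ≥ 21−13, i.e. δ+…+δ^2 ≥ 2.
At δ = 1/3: δ+…+δ^2 = 0.4444 < 2.0000.
So cooperation is not sustainable.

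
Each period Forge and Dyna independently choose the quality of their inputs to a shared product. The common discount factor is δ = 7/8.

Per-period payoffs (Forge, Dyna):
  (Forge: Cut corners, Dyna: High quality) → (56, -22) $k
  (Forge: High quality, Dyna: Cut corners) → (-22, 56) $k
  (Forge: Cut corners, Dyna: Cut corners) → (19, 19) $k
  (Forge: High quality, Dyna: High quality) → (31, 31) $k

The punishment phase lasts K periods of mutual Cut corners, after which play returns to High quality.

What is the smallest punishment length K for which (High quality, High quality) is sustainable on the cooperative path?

3

No profitable deviation requires (31−19)(δ+…+δ^K) ≥ 56−31, i.e. δ+…+δ^K ≥ 25/12 ≈ 2.0833.
With δ = 7/8, the partial sums are K=1: 0.8750, K=2: 1.6406, K=3: 2.3105.
K = 3 is the first length at which the sum reaches 2.0833.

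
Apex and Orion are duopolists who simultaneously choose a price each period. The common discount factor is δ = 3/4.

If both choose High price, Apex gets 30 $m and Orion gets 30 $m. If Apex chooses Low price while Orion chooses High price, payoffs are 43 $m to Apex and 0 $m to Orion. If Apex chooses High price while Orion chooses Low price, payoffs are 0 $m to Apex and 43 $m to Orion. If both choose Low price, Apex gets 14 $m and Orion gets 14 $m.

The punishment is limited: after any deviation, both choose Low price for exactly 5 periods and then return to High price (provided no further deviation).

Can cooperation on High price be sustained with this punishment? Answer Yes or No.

Yes

A one-shot deviation gives 43 now, then 14 for 5 periods, then back to 30.
Gain from deviating: (43−30) today; loss: (30−14) in each of the next 5 periods.
No-deviation condition: (30−14)(δ+…+δ^5) ≥ 43−30, i.e. δ+…+δ^5 ≥ 13/16.
At δ = 3/4: δ+…+δ^5 = 2.2881 ≥ 0.8125.
So cooperation is sustainable.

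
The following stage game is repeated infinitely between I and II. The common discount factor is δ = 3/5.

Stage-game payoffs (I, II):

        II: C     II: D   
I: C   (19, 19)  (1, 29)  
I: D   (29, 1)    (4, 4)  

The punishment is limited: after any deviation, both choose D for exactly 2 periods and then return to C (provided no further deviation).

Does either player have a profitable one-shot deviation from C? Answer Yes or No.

No

A one-shot deviation gives 29 now, then 4 for 2 periods, then back to 19.
Gain from deviating: (29−19) today; loss: (19−4) in each of the next 2 periods.
No-deviation condition: (19−4)(δ+…+δ^2) ≥ 29−19, i.e. δ+…+δ^2 ≥ 2/3.
At δ = 3/5: δ+…+δ^2 = 0.9600 ≥ 0.6667.
So cooperation is sustainable.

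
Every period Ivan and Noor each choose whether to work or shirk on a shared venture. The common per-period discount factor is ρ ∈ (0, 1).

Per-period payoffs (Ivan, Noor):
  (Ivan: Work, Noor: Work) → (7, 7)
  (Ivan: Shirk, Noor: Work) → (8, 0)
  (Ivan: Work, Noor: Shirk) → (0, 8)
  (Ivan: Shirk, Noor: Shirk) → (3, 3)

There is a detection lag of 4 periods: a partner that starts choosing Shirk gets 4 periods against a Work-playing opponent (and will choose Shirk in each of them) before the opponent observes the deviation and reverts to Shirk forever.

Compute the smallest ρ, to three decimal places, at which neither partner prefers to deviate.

0.669

A deviator earns 8 for 4 periods, then 3 forever; cooperating earns 7 forever. Multiplying the IC by (1−ρ):
7 ≥ 8(1−ρ^4) + 3ρ^4, so 5·ρ^4 ≥ 1 and ρ^4 ≥ 1/5.
ρ ≥ (1/5)^(1/4) ≈ 0.669.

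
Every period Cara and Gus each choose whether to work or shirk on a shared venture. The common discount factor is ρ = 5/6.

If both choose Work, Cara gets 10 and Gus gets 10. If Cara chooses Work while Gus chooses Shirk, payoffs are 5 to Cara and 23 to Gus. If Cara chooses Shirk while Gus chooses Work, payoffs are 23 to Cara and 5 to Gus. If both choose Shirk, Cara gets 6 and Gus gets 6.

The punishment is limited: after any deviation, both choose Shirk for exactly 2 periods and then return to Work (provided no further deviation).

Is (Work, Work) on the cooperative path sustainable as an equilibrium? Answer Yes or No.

No

Comparing payoff streams over the 3 periods until play realigns: cooperate → 10(1+ρ+…+ρ^2); deviate → 23 + 6(ρ+…+ρ^2).
Cooperation is sustained iff (10−6)(ρ+…+ρ^2) ≥ 23−10.
ρ+…+ρ^2 = 5/6·(1−(5/6)^2)/(1−5/6) = 1.5278, and (23−10)/(10−6) = 3.2500.
1.5278 < 3.2500, so cooperation is not sustainable.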